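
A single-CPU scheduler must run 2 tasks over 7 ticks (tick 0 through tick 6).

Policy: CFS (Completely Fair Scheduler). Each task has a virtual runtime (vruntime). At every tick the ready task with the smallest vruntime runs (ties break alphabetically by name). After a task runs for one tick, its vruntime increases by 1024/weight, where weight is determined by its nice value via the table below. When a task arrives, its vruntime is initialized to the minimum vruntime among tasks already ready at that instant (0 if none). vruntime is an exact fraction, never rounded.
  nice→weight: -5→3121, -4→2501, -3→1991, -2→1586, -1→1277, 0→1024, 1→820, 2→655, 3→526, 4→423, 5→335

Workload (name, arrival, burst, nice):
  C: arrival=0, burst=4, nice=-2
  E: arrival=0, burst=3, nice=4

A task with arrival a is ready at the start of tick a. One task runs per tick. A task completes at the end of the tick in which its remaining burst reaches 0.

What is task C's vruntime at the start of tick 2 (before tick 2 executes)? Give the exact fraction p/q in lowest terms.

vruntime(C, start of tick 2) = 512/793

t=0: vr[C=0 E=0] → run C
t=1: vr[C=512/793 E=0] → run E
t=2: vr[C=512/793 E=1024/423] → run C
t=3: vr[C=1024/793 E=1024/423] → run C
t=4: vr[C=1536/793 E=1024/423] → run C
t=5: vr[E=1024/423] → run E
t=6: vr[E=2048/423] → run E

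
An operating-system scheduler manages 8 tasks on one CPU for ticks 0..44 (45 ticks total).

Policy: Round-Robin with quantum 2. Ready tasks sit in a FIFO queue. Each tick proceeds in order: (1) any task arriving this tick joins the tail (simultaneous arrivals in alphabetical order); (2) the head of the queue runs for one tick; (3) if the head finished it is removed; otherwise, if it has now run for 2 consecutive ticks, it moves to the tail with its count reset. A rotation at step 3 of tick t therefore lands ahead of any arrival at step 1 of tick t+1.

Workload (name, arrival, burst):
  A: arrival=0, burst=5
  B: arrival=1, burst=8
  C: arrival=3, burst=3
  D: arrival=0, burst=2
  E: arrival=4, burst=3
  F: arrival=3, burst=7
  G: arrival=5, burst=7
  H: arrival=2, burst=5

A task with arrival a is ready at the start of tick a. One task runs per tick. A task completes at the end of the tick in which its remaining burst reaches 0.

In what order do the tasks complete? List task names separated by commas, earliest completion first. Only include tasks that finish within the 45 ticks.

t=0: queue=[A,D] q_used=0 → run A
t=1: queue=[A,D,B] q_used=1 → run A
t=2: queue=[D,B,A,H] q_used=0 → run D
t=3: queue=[D,B,A,H,C,F] q_used=1 → run D
t=4: queue=[B,A,H,C,F,E] q_used=0 → run B
t=5: queue=[B,A,H,C,F,E,G] q_used=1 → run B
t=6: queue=[A,H,C,F,E,G,B] q_used=0 → run A
t=7: queue=[A,H,C,F,E,G,B] q_used=1 → run A
t=8: queue=[H,C,F,E,G,B,A] q_used=0 → run H
t=9: queue=[H,C,F,E,G,B,A] q_used=1 → run H
t=10: queue=[C,F,E,G,B,A,H] q_used=0 → run C
t=11: queue=[C,F,E,G,B,A,H] q_used=1 → run C
t=12: queue=[F,E,G,B,A,H,C] q_used=0 → run F
t=13: queue=[F,E,G,B,A,H,C] q_used=1 → run F
t=14: queue=[E,G,B,A,H,C,F] q_used=0 → run E
t=15: queue=[E,G,B,A,H,C,F] q_used=1 → run E
t=16: queue=[G,B,A,H,C,F,E] q_used=0 → run G
t=17: queue=[G,B,A,H,C,F,E] q_used=1 → run G
t=18: queue=[B,A,H,C,F,E,G] q_used=0 → run B
t=19: queue=[B,A,H,C,F,E,G] q_used=1 → run B
t=20: queue=[A,H,C,F,E,G,B] q_used=0 → run A
t=21: queue=[H,C,F,E,G,B] q_used=0 → run H
t=22: queue=[H,C,F,E,G,B] q_used=1 → run H
t=23: queue=[C,F,E,G,B,H] q_used=0 → run C
t=24: queue=[F,E,G,B,H] q_used=0 → run F
t=25: queue=[F,E,G,B,H] q_used=1 → run F
t=26: queue=[E,G,B,H,F] q_used=0 → run E
t=27: queue=[G,B,H,F] q_used=0 → run G
t=28: queue=[G,B,H,F] q_used=1 → run G
t=29: queue=[B,H,F,G] q_used=0 → run B
t=30: queue=[B,H,F,G] q_used=1 → run B
t=31: queue=[H,F,G,B] q_used=0 → run H
t=32: queue=[F,G,B] q_used=0 → run F
t=33: queue=[F,G,B] q_used=1 → run F
t=34: queue=[G,B,F] q_used=0 → run G
t=35: queue=[G,B,F] q_used=1 → run G
t=36: queue=[B,F,G] q_used=0 → run B
t=37: queue=[B,F,G] q_used=1 → run B
t=38: queue=[F,G] q_used=0 → run F
t=39: queue=[G] q_used=0 → run G
t=40: (idle)
t=41: (idle)
t=42: (idle)
t=43: (idle)
t=44: (idle)

completion order = D, A, C, E, H, B, F, G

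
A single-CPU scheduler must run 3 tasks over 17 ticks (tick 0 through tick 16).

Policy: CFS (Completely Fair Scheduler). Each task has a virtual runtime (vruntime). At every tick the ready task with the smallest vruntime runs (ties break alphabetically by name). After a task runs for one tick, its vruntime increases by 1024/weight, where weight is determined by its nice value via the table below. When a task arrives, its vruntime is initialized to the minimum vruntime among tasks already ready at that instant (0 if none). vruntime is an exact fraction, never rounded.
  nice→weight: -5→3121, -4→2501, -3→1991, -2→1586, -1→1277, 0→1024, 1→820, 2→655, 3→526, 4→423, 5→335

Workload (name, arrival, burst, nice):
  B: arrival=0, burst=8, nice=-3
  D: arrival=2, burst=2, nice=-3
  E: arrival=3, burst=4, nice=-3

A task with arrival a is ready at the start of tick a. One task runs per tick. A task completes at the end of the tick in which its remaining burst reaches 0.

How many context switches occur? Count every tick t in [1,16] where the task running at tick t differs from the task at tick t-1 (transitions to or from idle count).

context switches = 11

t=0: vr[B=0] → run B
t=1: vr[B=1024/1991] → run B
t=2: vr[B=2048/1991 D=2048/1991] → run B
t=3: vr[B=3072/1991 D=2048/1991 E=2048/1991] → run D
t=4: vr[B=3072/1991 D=3072/1991 E=2048/1991] → run E
t=5: vr[B=3072/1991 D=3072/1991 E=3072/1991] → run B
t=6: vr[B=4096/1991 D=3072/1991 E=3072/1991] → run D
t=7: vr[B=4096/1991 E=3072/1991] → run E
t=8: vr[B=4096/1991 E=4096/1991] → run B
t=9: vr[B=5120/1991 E=4096/1991] → run E
t=10: vr[B=5120/1991 E=5120/1991] → run B
t=11: vr[B=6144/1991 E=5120/1991] → run E
t=12: vr[B=6144/1991] → run B
t=13: vr[B=7168/1991] → run B
t=14: (idle)
t=15: (idle)
t=16: (idle)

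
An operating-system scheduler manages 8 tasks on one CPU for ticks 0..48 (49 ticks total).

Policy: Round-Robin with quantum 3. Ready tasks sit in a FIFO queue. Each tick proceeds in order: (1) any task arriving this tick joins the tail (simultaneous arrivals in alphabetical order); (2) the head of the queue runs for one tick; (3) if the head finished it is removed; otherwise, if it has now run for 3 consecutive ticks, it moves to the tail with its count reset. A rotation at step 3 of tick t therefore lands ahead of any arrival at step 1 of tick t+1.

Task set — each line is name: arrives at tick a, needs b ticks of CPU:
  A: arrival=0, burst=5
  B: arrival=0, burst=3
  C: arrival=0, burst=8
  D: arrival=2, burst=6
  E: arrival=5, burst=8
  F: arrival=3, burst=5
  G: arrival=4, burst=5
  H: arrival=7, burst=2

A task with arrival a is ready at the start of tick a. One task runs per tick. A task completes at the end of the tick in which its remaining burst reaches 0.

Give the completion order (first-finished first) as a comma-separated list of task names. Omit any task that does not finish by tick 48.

t=0: queue=[A,B,C] q_used=0 → run A
t=1: queue=[A,B,C] q_used=1 → run A
t=2: queue=[A,B,C,D] q_used=2 → run A
t=3: queue=[B,C,D,A,F] q_used=0 → run B
t=4: queue=[B,C,D,A,F,G] q_used=1 → run B
t=5: queue=[B,C,D,A,F,G,E] q_used=2 → run B
t=6: queue=[C,D,A,F,G,E] q_used=0 → run C
t=7: queue=[C,D,A,F,G,E,H] q_used=1 → run C
t=8: queue=[C,D,A,F,G,E,H] q_used=2 → run C
t=9: queue=[D,A,F,G,E,H,C] q_used=0 → run D
t=10: queue=[D,A,F,G,E,H,C] q_used=1 → run D
t=11: queue=[D,A,F,G,E,H,C] q_used=2 → run D
t=12: queue=[A,F,G,E,H,C,D] q_used=0 → run A
t=13: queue=[A,F,G,E,H,C,D] q_used=1 → run A
t=14: queue=[F,G,E,H,C,D] q_used=0 → run F
t=15: queue=[F,G,E,H,C,D] q_used=1 → run F
t=16: queue=[F,G,E,H,C,D] q_used=2 → run F
t=17: queue=[G,E,H,C,D,F] q_used=0 → run G
t=18: queue=[G,E,H,C,D,F] q_used=1 → run G
t=19: queue=[G,E,H,C,D,F] q_used=2 → run G
t=20: queue=[E,H,C,D,F,G] q_used=0 → run E
t=21: queue=[E,H,C,D,F,G] q_used=1 → run E
t=22: queue=[E,H,C,D,F,G] q_used=2 → run E
t=23: queue=[H,C,D,F,G,E] q_used=0 → run H
t=24: queue=[H,C,D,F,G,E] q_used=1 → run H
t=25: queue=[C,D,F,G,E] q_used=0 → run C
t=26: queue=[C,D,F,G,E] q_used=1 → run C
t=27: queue=[C,D,F,G,E] q_used=2 → run C
t=28: queue=[D,F,G,E,C] q_used=0 → run D
t=29: queue=[D,F,G,E,C] q_used=1 → run D
t=30: queue=[D,F,G,E,C] q_used=2 → run D
t=31: queue=[F,G,E,C] q_used=0 → run F
t=32: queue=[F,G,E,C] q_used=1 → run F
t=33: queue=[G,E,C] q_used=0 → run G
t=34: queue=[G,E,C] q_used=1 → run G
t=35: queue=[E,C] q_used=0 → run E
t=36: queue=[E,C] q_used=1 → run E
t=37: queue=[E,C] q_used=2 → run E
t=38: queue=[C,E] q_used=0 → run C
t=39: queue=[C,E] q_used=1 → run C
t=40: queue=[E] q_used=0 → run E
t=41: queue=[E] q_used=1 → run E
t=42: (idle)
t=43: (idle)
t=44: (idle)
t=45: (idle)
t=46: (idle)
t=47: (idle)
t=48: (idle)

completion order = B, A, H, D, F, G, C, E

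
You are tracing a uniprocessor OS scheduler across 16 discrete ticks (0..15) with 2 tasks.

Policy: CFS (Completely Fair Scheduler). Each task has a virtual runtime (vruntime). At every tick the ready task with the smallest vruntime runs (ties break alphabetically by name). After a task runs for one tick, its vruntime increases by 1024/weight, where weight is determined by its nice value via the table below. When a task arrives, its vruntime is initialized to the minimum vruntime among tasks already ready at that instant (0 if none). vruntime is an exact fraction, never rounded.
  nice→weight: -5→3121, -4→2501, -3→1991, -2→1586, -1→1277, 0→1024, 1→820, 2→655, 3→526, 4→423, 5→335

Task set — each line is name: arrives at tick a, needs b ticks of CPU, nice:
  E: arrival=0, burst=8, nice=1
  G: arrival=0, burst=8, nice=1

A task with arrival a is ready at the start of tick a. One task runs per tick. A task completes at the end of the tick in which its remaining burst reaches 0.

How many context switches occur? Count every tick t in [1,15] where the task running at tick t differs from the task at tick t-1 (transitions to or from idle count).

context switches = 15

t=0: vr[E=0 G=0] → run E
t=1: vr[E=256/205 G=0] → run G
t=2: vr[E=256/205 G=256/205] → run E
t=3: vr[E=512/205 G=256/205] → run G
t=4: vr[E=512/205 G=512/205] → run E
t=5: vr[E=768/205 G=512/205] → run G
t=6: vr[E=768/205 G=768/205] → run E
t=7: vr[E=1024/205 G=768/205] → run G
t=8: vr[E=1024/205 G=1024/205] → run E
t=9: vr[E=256/41 G=1024/205] → run G
t=10: vr[E=256/41 G=256/41] → run E
t=11: vr[E=1536/205 G=256/41] → run G
t=12: vr[E=1536/205 G=1536/205] → run E
t=13: vr[E=1792/205 G=1536/205] → run G
t=14: vr[E=1792/205 G=1792/205] → run E
t=15: vr[G=1792/205] → run G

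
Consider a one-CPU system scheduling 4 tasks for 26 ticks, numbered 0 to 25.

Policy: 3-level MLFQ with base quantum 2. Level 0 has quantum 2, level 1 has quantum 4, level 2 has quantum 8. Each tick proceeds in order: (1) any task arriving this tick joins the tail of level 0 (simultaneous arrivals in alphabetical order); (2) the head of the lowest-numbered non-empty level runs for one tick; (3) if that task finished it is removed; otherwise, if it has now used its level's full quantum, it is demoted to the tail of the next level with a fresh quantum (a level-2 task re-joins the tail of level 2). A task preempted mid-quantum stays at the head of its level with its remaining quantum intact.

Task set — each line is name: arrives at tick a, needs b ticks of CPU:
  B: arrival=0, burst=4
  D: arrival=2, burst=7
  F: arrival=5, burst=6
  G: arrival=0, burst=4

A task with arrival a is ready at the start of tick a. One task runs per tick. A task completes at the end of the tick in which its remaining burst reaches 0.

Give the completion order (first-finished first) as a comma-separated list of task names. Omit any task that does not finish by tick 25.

t=0: L0/L1/L2 = BG/-/- → run B
t=1: L0/L1/L2 = BG/-/- → run B
t=2: L0/L1/L2 = GD/B/- → run G
t=3: L0/L1/L2 = GD/B/- → run G
t=4: L0/L1/L2 = D/BG/- → run D
t=5: L0/L1/L2 = DF/BG/- → run D
t=6: L0/L1/L2 = F/BGD/- → run F
t=7: L0/L1/L2 = F/BGD/- → run F
t=8: L0/L1/L2 = -/BGDF/- → run B
t=9: L0/L1/L2 = -/BGDF/- → run B
t=10: L0/L1/L2 = -/GDF/- → run G
t=11: L0/L1/L2 = -/GDF/- → run G
t=12: L0/L1/L2 = -/DF/- → run D
t=13: L0/L1/L2 = -/DF/- → run D
t=14: L0/L1/L2 = -/DF/- → run D
t=15: L0/L1/L2 = -/DF/- → run D
t=16: L0/L1/L2 = -/F/D → run F
t=17: L0/L1/L2 = -/F/D → run F
t=18: L0/L1/L2 = -/F/D → run F
t=19: L0/L1/L2 = -/F/D → run F
t=20: L0/L1/L2 = -/-/D → run D
t=21: (idle)
t=22: (idle)
t=23: (idle)
t=24: (idle)
t=25: (idle)

completion order = B, G, F, D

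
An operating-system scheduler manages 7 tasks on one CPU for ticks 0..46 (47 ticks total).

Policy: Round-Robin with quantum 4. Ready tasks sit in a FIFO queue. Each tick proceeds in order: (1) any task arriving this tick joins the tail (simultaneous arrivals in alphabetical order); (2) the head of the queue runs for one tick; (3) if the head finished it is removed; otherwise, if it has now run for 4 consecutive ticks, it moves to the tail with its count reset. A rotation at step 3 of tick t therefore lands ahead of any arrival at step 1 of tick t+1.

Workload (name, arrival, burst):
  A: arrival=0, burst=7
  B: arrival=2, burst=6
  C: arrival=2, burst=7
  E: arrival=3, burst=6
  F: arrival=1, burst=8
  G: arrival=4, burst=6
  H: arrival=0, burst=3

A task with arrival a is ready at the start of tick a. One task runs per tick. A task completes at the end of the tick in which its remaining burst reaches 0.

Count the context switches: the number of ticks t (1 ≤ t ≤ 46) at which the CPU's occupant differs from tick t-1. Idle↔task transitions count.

t=0: queue=[A,H] q_used=0 → run A
t=1: queue=[A,H,F] q_used=1 → run A
t=2: queue=[A,H,F,B,C] q_used=2 → run A
t=3: queue=[A,H,F,B,C,E] q_used=3 → run A
t=4: queue=[H,F,B,C,E,A,G] q_used=0 → run H
t=5: queue=[H,F,B,C,E,A,G] q_used=1 → run H
t=6: queue=[H,F,B,C,E,A,G] q_used=2 → run H
t=7: queue=[F,B,C,E,A,G] q_used=0 → run F
t=8: queue=[F,B,C,E,A,G] q_used=1 → run F
t=9: queue=[F,B,C,E,A,G] q_used=2 → run F
t=10: queue=[F,B,C,E,A,G] q_used=3 → run F
t=11: queue=[B,C,E,A,G,F] q_used=0 → run B
t=12: queue=[B,C,E,A,G,F] q_used=1 → run B
t=13: queue=[B,C,E,A,G,F] q_used=2 → run B
t=14: queue=[B,C,E,A,G,F] q_used=3 → run B
t=15: queue=[C,E,A,G,F,B] q_used=0 → run C
t=16: queue=[C,E,A,G,F,B] q_used=1 → run C
t=17: queue=[C,E,A,G,F,B] q_used=2 → run C
t=18: queue=[C,E,A,G,F,B] q_used=3 → run C
t=19: queue=[E,A,G,F,B,C] q_used=0 → run E
t=20: queue=[E,A,G,F,B,C] q_used=1 → run E
t=21: queue=[E,A,G,F,B,C] q_used=2 → run E
t=22: queue=[E,A,G,F,B,C] q_used=3 → run E
t=23: queue=[A,G,F,B,C,E] q_used=0 → run A
t=24: queue=[A,G,F,B,C,E] q_used=1 → run A
t=25: queue=[A,G,F,B,C,E] q_used=2 → run A
t=26: queue=[G,F,B,C,E] q_used=0 → run G
t=27: queue=[G,F,B,C,E] q_used=1 → run G
t=28: queue=[G,F,B,C,E] q_used=2 → run G
t=29: queue=[G,F,B,C,E] q_used=3 → run G
t=30: queue=[F,B,C,E,G] q_used=0 → run F
t=31: queue=[F,B,C,E,G] q_used=1 → run F
t=32: queue=[F,B,C,E,G] q_used=2 → run F
t=33: queue=[F,B,C,E,G] q_used=3 → run F
t=34: queue=[B,C,E,G] q_used=0 → run B
t=35: queue=[B,C,E,G] q_used=1 → run B
t=36: queue=[C,E,G] q_used=0 → run C
t=37: queue=[C,E,G] q_used=1 → run C
t=38: queue=[C,E,G] q_used=2 → run C
t=39: queue=[E,G] q_used=0 → run E
t=40: queue=[E,G] q_used=1 → run E
t=41: queue=[G] q_used=0 → run G
t=42: queue=[G] q_used=1 → run G
t=43: (idle)
t=44: (idle)
t=45: (idle)
t=46: (idle)

context switches = 13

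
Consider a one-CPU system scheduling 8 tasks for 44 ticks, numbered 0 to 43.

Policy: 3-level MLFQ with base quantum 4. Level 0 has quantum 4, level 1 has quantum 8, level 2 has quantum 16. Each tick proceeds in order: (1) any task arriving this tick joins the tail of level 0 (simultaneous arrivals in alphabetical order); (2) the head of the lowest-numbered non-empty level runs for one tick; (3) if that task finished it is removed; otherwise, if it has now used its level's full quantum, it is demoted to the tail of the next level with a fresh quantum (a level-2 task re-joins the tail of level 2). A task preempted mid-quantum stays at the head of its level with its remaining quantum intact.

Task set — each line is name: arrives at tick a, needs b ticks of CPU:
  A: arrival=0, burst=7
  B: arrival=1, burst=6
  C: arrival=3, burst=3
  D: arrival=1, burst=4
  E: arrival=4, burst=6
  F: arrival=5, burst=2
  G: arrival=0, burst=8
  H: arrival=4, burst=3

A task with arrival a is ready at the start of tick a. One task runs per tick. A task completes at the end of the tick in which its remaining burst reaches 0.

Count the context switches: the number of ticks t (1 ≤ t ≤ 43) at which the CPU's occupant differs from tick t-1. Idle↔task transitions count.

t=0: L0/L1/L2 = AG/-/- → run A
t=1: L0/L1/L2 = AGBD/-/- → run A
t=2: L0/L1/L2 = AGBD/-/- → run A
t=3: L0/L1/L2 = AGBDC/-/- → run A
t=4: L0/L1/L2 = GBDCEH/A/- → run G
t=5: L0/L1/L2 = GBDCEHF/A/- → run G
t=6: L0/L1/L2 = GBDCEHF/A/- → run G
t=7: L0/L1/L2 = GBDCEHF/A/- → run G
t=8: L0/L1/L2 = BDCEHF/AG/- → run B
t=9: L0/L1/L2 = BDCEHF/AG/- → run B
t=10: L0/L1/L2 = BDCEHF/AG/- → run B
t=11: L0/L1/L2 = BDCEHF/AG/- → run B
t=12: L0/L1/L2 = DCEHF/AGB/- → run D
t=13: L0/L1/L2 = DCEHF/AGB/- → run D
t=14: L0/L1/L2 = DCEHF/AGB/- → run D
t=15: L0/L1/L2 = DCEHF/AGB/- → run D
t=16: L0/L1/L2 = CEHF/AGB/- → run C
t=17: L0/L1/L2 = CEHF/AGB/- → run C
t=18: L0/L1/L2 = CEHF/AGB/- → run C
t=19: L0/L1/L2 = EHF/AGB/- → run E
t=20: L0/L1/L2 = EHF/AGB/- → run E
t=21: L0/L1/L2 = EHF/AGB/- → run E
t=22: L0/L1/L2 = EHF/AGB/- → run E
t=23: L0/L1/L2 = HF/AGBE/- → run H
t=24: L0/L1/L2 = HF/AGBE/- → run H
t=25: L0/L1/L2 = HF/AGBE/- → run H
t=26: L0/L1/L2 = F/AGBE/- → run F
t=27: L0/L1/L2 = F/AGBE/- → run F
t=28: L0/L1/L2 = -/AGBE/- → run A
t=29: L0/L1/L2 = -/AGBE/- → run A
t=30: L0/L1/L2 = -/AGBE/- → run A
t=31: L0/L1/L2 = -/GBE/- → run G
t=32: L0/L1/L2 = -/GBE/- → run G
t=33: L0/L1/L2 = -/GBE/- → run G
t=34: L0/L1/L2 = -/GBE/- → run G
t=35: L0/L1/L2 = -/BE/- → run B
t=36: L0/L1/L2 = -/BE/- → run B
t=37: L0/L1/L2 = -/E/- → run E
t=38: L0/L1/L2 = -/E/- → run E
t=39: (idle)
t=40: (idle)
t=41: (idle)
t=42: (idle)
t=43: (idle)

context switches = 12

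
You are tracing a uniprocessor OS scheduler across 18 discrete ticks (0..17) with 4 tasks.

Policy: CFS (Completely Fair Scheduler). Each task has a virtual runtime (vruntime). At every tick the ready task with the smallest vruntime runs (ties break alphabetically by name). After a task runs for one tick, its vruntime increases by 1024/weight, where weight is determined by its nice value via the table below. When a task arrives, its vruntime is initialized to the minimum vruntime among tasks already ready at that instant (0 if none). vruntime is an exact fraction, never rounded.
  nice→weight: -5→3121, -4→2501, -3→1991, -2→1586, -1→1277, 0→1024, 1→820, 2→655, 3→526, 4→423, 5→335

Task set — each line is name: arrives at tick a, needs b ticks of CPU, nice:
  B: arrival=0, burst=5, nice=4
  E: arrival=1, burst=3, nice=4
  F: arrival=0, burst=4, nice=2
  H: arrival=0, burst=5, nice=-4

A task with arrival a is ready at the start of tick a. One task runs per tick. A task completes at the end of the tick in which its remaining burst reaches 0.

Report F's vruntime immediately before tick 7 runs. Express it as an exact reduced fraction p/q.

t=0: vr[B=0 F=0 H=0] → run B
t=1: vr[B=1024/423 E=0 F=0 H=0] → run E
t=2: vr[B=1024/423 E=1024/423 F=0 H=0] → run F
t=3: vr[B=1024/423 E=1024/423 F=1024/655 H=0] → run H
t=4: vr[B=1024/423 E=1024/423 F=1024/655 H=1024/2501] → run H
t=5: vr[B=1024/423 E=1024/423 F=1024/655 H=2048/2501] → run H
t=6: vr[B=1024/423 E=1024/423 F=1024/655 H=3072/2501] → run H
t=7: vr[B=1024/423 E=1024/423 F=1024/655 H=4096/2501] → run F
t=8: vr[B=1024/423 E=1024/423 F=2048/655 H=4096/2501] → run H
t=9: vr[B=1024/423 E=1024/423 F=2048/655] → run B
t=10: vr[B=2048/423 E=1024/423 F=2048/655] → run E
t=11: vr[B=2048/423 E=2048/423 F=2048/655] → run F
t=12: vr[B=2048/423 E=2048/423 F=3072/655] → run F
t=13: vr[B=2048/423 E=2048/423] → run B
t=14: vr[B=1024/141 E=2048/423] → run E
t=15: vr[B=1024/141] → run B
t=16: vr[B=4096/423] → run B
t=17: (idle)

vruntime(F, start of tick 7) = 1024/655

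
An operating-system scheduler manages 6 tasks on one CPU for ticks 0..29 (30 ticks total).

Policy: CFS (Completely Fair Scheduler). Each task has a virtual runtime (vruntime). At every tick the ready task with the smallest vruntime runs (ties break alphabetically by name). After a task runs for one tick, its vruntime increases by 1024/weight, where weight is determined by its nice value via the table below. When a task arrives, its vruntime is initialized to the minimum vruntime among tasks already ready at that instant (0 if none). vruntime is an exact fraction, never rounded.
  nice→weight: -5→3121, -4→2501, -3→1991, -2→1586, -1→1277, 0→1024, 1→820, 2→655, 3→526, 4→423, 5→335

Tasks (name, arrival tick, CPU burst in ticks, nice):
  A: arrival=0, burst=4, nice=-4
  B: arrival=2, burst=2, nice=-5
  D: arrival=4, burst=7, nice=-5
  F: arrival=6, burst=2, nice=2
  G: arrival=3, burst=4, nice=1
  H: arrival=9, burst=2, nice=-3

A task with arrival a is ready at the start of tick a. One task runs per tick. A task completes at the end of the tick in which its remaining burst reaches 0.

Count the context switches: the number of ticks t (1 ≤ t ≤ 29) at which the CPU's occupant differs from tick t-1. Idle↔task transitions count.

context switches = 17

t=0: vr[A=0] → run A
t=1: vr[A=1024/2501] → run A
t=2: vr[A=2048/2501 B=2048/2501] → run A
t=3: vr[A=3072/2501 B=2048/2501 G=2048/2501] → run B
t=4: vr[A=3072/2501 B=8952832/7805621 D=2048/2501 G=2048/2501] → run D
t=5: vr[A=3072/2501 B=8952832/7805621 D=8952832/7805621 G=2048/2501] → run G
t=6: vr[A=3072/2501 B=8952832/7805621 D=8952832/7805621 F=8952832/7805621 G=25856/12505] → run B
t=7: vr[A=3072/2501 D=8952832/7805621 F=8952832/7805621 G=25856/12505] → run D
t=8: vr[A=3072/2501 D=11513856/7805621 F=8952832/7805621 G=25856/12505] → run F
t=9: vr[A=3072/2501 D=11513856/7805621 F=13857060864/5112681755 G=25856/12505 H=3072/2501] → run A
t=10: vr[D=11513856/7805621 F=13857060864/5112681755 G=25856/12505 H=3072/2501] → run H
t=11: vr[D=11513856/7805621 F=13857060864/5112681755 G=25856/12505 H=8677376/4979491] → run D
t=12: vr[D=14074880/7805621 F=13857060864/5112681755 G=25856/12505 H=8677376/4979491] → run H
t=13: vr[D=14074880/7805621 F=13857060864/5112681755 G=25856/12505] → run D
t=14: vr[D=16635904/7805621 F=13857060864/5112681755 G=25856/12505] → run G
t=15: vr[D=16635904/7805621 F=13857060864/5112681755 G=41472/12505] → run D
t=16: vr[D=19196928/7805621 F=13857060864/5112681755 G=41472/12505] → run D
t=17: vr[D=21757952/7805621 F=13857060864/5112681755 G=41472/12505] → run F
t=18: vr[D=21757952/7805621 G=41472/12505] → run D
t=19: vr[G=41472/12505] → run G
t=20: vr[G=57088/12505] → run G
t=21: (idle)
t=22: (idle)
t=23: (idle)
t=24: (idle)
t=25: (idle)
t=26: (idle)
t=27: (idle)
t=28: (idle)
t=29: (idle)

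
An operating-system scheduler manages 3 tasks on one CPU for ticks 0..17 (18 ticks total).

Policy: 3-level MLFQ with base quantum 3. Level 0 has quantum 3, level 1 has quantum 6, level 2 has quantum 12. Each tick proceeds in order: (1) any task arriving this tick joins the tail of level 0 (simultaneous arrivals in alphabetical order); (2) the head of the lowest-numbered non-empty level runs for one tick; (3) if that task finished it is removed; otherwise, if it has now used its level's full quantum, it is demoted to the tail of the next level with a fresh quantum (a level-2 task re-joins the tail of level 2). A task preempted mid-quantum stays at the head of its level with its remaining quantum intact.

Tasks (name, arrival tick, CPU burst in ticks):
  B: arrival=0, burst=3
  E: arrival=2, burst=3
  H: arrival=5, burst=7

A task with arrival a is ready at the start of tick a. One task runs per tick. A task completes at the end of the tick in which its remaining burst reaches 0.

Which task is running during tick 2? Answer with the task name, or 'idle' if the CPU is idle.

t=0: L0/L1/L2 = B/-/- → run B
t=1: L0/L1/L2 = B/-/- → run B
t=2: L0/L1/L2 = BE/-/- → run B
t=3: L0/L1/L2 = E/-/- → run E
t=4: L0/L1/L2 = E/-/- → run E
t=5: L0/L1/L2 = EH/-/- → run E
t=6: L0/L1/L2 = H/-/- → run H
t=7: L0/L1/L2 = H/-/- → run H
t=8: L0/L1/L2 = H/-/- → run H
t=9: L0/L1/L2 = -/H/- → run H
t=10: L0/L1/L2 = -/H/- → run H
t=11: L0/L1/L2 = -/H/- → run H
t=12: L0/L1/L2 = -/H/- → run H
t=13: (idle)
t=14: (idle)
t=15: (idle)
t=16: (idle)
t=17: (idle)

running at tick 2 = B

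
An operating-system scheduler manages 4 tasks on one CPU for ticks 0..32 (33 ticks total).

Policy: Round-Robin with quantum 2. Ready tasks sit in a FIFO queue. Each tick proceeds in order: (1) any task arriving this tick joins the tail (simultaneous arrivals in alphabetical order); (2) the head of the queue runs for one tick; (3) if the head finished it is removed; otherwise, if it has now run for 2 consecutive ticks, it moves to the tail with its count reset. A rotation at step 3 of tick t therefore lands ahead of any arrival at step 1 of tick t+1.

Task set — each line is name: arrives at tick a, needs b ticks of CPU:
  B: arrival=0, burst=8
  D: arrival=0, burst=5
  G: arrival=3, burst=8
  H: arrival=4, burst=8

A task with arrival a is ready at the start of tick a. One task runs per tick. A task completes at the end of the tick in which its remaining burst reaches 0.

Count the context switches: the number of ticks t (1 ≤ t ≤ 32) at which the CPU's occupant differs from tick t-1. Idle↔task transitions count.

context switches = 15

t=0: queue=[B,D] q_used=0 → run B
t=1: queue=[B,D] q_used=1 → run B
t=2: queue=[D,B] q_used=0 → run D
t=3: queue=[D,B,G] q_used=1 → run D
t=4: queue=[B,G,D,H] q_used=0 → run B
t=5: queue=[B,G,D,H] q_used=1 → run B
t=6: queue=[G,D,H,B] q_used=0 → run G
t=7: queue=[G,D,H,B] q_used=1 → run G
t=8: queue=[D,H,B,G] q_used=0 → run D
t=9: queue=[D,H,B,G] q_used=1 → run D
t=10: queue=[H,B,G,D] q_used=0 → run H
t=11: queue=[H,B,G,D] q_used=1 → run H
t=12: queue=[B,G,D,H] q_used=0 → run B
t=13: queue=[B,G,D,H] q_used=1 → run B
t=14: queue=[G,D,H,B] q_used=0 → run G
t=15: queue=[G,D,H,B] q_used=1 → run G
t=16: queue=[D,H,B,G] q_used=0 → run D
t=17: queue=[H,B,G] q_used=0 → run H
t=18: queue=[H,B,G] q_used=1 → run H
t=19: queue=[B,G,H] q_used=0 → run B
t=20: queue=[B,G,H] q_used=1 → run B
t=21: queue=[G,H] q_used=0 → run G
t=22: queue=[G,H] q_used=1 → run G
t=23: queue=[H,G] q_used=0 → run H
t=24: queue=[H,G] q_used=1 → run H
t=25: queue=[G,H] q_used=0 → run G
t=26: queue=[G,H] q_used=1 → run G
t=27: queue=[H] q_used=0 → run H
t=28: queue=[H] q_used=1 → run H
t=29: (idle)
t=30: (idle)
t=31: (idle)
t=32: (idle)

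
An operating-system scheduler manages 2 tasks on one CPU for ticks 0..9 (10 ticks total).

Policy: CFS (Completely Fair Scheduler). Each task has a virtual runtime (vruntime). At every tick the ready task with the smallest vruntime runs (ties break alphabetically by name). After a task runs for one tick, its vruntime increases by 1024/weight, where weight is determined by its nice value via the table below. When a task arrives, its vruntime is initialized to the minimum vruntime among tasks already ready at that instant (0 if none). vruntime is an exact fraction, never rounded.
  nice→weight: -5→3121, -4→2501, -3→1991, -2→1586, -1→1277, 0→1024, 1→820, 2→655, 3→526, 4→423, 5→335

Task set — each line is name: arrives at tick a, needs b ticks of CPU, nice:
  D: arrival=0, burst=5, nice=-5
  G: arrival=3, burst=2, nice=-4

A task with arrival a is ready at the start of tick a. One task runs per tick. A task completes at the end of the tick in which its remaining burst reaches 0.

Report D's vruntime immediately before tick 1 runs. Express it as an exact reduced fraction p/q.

t=0: vr[D=0] → run D
t=1: vr[D=1024/3121] → run D
t=2: vr[D=2048/3121] → run D
t=3: vr[D=3072/3121 G=3072/3121] → run D
t=4: vr[D=4096/3121 G=3072/3121] → run G
t=5: vr[D=4096/3121 G=10878976/7805621] → run D
t=6: vr[G=10878976/7805621] → run G
t=7: (idle)
t=8: (idle)
t=9: (idle)

vruntime(D, start of tick 1) = 1024/3121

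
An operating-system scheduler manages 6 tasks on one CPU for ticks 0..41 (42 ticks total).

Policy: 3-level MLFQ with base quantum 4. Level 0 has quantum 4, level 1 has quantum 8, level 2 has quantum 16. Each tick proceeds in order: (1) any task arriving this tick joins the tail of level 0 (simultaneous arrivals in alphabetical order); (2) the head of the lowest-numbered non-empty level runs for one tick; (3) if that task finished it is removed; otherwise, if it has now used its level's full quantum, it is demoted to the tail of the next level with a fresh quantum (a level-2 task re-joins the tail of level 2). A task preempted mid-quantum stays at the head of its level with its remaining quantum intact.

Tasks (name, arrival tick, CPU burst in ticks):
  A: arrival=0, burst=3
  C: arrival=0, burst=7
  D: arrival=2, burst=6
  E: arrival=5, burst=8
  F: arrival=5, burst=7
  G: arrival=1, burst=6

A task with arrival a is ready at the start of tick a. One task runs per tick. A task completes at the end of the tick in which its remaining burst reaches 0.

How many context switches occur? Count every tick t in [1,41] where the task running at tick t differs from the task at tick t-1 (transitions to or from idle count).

t=0: L0/L1/L2 = AC/-/- → run A
t=1: L0/L1/L2 = ACG/-/- → run A
t=2: L0/L1/L2 = ACGD/-/- → run A
t=3: L0/L1/L2 = CGD/-/- → run C
t=4: L0/L1/L2 = CGD/-/- → run C
t=5: L0/L1/L2 = CGDEF/-/- → run C
t=6: L0/L1/L2 = CGDEF/-/- → run C
t=7: L0/L1/L2 = GDEF/C/- → run G
t=8: L0/L1/L2 = GDEF/C/- → run G
t=9: L0/L1/L2 = GDEF/C/- → run G
t=10: L0/L1/L2 = GDEF/C/- → run G
t=11: L0/L1/L2 = DEF/CG/- → run D
t=12: L0/L1/L2 = DEF/CG/- → run D
t=13: L0/L1/L2 = DEF/CG/- → run D
t=14: L0/L1/L2 = DEF/CG/- → run D
t=15: L0/L1/L2 = EF/CGD/- → run E
t=16: L0/L1/L2 = EF/CGD/- → run E
t=17: L0/L1/L2 = EF/CGD/- → run E
t=18: L0/L1/L2 = EF/CGD/- → run E
t=19: L0/L1/L2 = F/CGDE/- → run F
t=20: L0/L1/L2 = F/CGDE/- → run F
t=21: L0/L1/L2 = F/CGDE/- → run F
t=22: L0/L1/L2 = F/CGDE/- → run F
t=23: L0/L1/L2 = -/CGDEF/- → run C
t=24: L0/L1/L2 = -/CGDEF/- → run C
t=25: L0/L1/L2 = -/CGDEF/- → run C
t=26: L0/L1/L2 = -/GDEF/- → run G
t=27: L0/L1/L2 = -/GDEF/- → run G
t=28: L0/L1/L2 = -/DEF/- → run D
t=29: L0/L1/L2 = -/DEF/- → run D
t=30: L0/L1/L2 = -/EF/- → run E
t=31: L0/L1/L2 = -/EF/- → run E
t=32: L0/L1/L2 = -/EF/- → run E
t=33: L0/L1/L2 = -/EF/- → run E
t=34: L0/L1/L2 = -/F/- → run F
t=35: L0/L1/L2 = -/F/- → run F
t=36: L0/L1/L2 = -/F/- → run F
t=37: (idle)
t=38: (idle)
t=39: (idle)
t=40: (idle)
t=41: (idle)

context switches = 11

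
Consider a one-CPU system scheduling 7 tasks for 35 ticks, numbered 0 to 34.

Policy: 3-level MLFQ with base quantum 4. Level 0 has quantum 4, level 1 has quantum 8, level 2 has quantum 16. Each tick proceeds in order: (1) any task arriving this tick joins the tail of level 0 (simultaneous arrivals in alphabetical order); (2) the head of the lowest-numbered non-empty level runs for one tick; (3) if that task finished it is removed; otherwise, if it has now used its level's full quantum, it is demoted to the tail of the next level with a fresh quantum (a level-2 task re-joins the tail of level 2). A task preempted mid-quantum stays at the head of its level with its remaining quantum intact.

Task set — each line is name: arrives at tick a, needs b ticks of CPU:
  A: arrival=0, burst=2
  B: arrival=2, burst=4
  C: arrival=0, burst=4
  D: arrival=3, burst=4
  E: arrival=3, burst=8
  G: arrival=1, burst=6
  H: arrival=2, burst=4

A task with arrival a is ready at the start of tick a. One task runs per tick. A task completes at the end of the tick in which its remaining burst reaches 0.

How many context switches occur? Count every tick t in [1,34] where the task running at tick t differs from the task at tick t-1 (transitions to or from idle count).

t=0: L0/L1/L2 = AC/-/- → run A
t=1: L0/L1/L2 = ACG/-/- → run A
t=2: L0/L1/L2 = CGBH/-/- → run C
t=3: L0/L1/L2 = CGBHDE/-/- → run C
t=4: L0/L1/L2 = CGBHDE/-/- → run C
t=5: L0/L1/L2 = CGBHDE/-/- → run C
t=6: L0/L1/L2 = GBHDE/-/- → run G
t=7: L0/L1/L2 = GBHDE/-/- → run G
t=8: L0/L1/L2 = GBHDE/-/- → run G
t=9: L0/L1/L2 = GBHDE/-/- → run G
t=10: L0/L1/L2 = BHDE/G/- → run B
t=11: L0/L1/L2 = BHDE/G/- → run B
t=12: L0/L1/L2 = BHDE/G/- → run B
t=13: L0/L1/L2 = BHDE/G/- → run B
t=14: L0/L1/L2 = HDE/G/- → run H
t=15: L0/L1/L2 = HDE/G/- → run H
t=16: L0/L1/L2 = HDE/G/- → run H
t=17: L0/L1/L2 = HDE/G/- → run H
t=18: L0/L1/L2 = DE/G/- → run D
t=19: L0/L1/L2 = DE/G/- → run D
t=20: L0/L1/L2 = DE/G/- → run D
t=21: L0/L1/L2 = DE/G/- → run D
t=22: L0/L1/L2 = E/G/- → run E
t=23: L0/L1/L2 = E/G/- → run E
t=24: L0/L1/L2 = E/G/- → run E
t=25: L0/L1/L2 = E/G/- → run E
t=26: L0/L1/L2 = -/GE/- → run G
t=27: L0/L1/L2 = -/GE/- → run G
t=28: L0/L1/L2 = -/E/- → run E
t=29: L0/L1/L2 = -/E/- → run E
t=30: L0/L1/L2 = -/E/- → run E
t=31: L0/L1/L2 = -/E/- → run E
t=32: (idle)
t=33: (idle)
t=34: (idle)

context switches = 9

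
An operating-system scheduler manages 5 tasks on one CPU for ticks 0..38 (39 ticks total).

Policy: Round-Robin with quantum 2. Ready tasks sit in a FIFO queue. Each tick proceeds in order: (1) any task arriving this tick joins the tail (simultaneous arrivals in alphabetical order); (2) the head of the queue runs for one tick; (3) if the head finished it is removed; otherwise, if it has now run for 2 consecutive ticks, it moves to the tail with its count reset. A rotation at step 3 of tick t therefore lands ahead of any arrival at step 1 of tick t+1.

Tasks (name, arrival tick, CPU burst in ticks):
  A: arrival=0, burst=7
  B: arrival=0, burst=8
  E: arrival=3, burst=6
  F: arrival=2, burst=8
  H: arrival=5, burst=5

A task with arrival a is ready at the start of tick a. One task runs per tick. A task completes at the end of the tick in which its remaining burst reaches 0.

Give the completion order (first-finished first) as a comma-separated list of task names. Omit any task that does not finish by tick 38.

t=0: queue=[A,B] q_used=0 → run A
t=1: queue=[A,B] q_used=1 → run A
t=2: queue=[B,A,F] q_used=0 → run B
t=3: queue=[B,A,F,E] q_used=1 → run B
t=4: queue=[A,F,E,B] q_used=0 → run A
t=5: queue=[A,F,E,B,H] q_used=1 → run A
t=6: queue=[F,E,B,H,A] q_used=0 → run F
t=7: queue=[F,E,B,H,A] q_used=1 → run F
t=8: queue=[E,B,H,A,F] q_used=0 → run E
t=9: queue=[E,B,H,A,F] q_used=1 → run E
t=10: queue=[B,H,A,F,E] q_used=0 → run B
t=11: queue=[B,H,A,F,E] q_used=1 → run B
t=12: queue=[H,A,F,E,B] q_used=0 → run H
t=13: queue=[H,A,F,E,B] q_used=1 → run H
t=14: queue=[A,F,E,B,H] q_used=0 → run A
t=15: queue=[A,F,E,B,H] q_used=1 → run A
t=16: queue=[F,E,B,H,A] q_used=0 → run F
t=17: queue=[F,E,B,H,A] q_used=1 → run F
t=18: queue=[E,B,H,A,F] q_used=0 → run E
t=19: queue=[E,B,H,A,F] q_used=1 → run E
t=20: queue=[B,H,A,F,E] q_used=0 → run B
t=21: queue=[B,H,A,F,E] q_used=1 → run B
t=22: queue=[H,A,F,E,B] q_used=0 → run H
t=23: queue=[H,A,F,E,B] q_used=1 → run H
t=24: queue=[A,F,E,B,H] q_used=0 → run A
t=25: queue=[F,E,B,H] q_used=0 → run F
t=26: queue=[F,E,B,H] q_used=1 → run F
t=27: queue=[E,B,H,F] q_used=0 → run E
t=28: queue=[E,B,H,F] q_used=1 → run E
t=29: queue=[B,H,F] q_used=0 → run B
t=30: queue=[B,H,F] q_used=1 → run B
t=31: queue=[H,F] q_used=0 → run H
t=32: queue=[F] q_used=0 → run F
t=33: queue=[F] q_used=1 → run F
t=34: (idle)
t=35: (idle)
t=36: (idle)
t=37: (idle)
t=38: (idle)

completion order = A, E, B, H, F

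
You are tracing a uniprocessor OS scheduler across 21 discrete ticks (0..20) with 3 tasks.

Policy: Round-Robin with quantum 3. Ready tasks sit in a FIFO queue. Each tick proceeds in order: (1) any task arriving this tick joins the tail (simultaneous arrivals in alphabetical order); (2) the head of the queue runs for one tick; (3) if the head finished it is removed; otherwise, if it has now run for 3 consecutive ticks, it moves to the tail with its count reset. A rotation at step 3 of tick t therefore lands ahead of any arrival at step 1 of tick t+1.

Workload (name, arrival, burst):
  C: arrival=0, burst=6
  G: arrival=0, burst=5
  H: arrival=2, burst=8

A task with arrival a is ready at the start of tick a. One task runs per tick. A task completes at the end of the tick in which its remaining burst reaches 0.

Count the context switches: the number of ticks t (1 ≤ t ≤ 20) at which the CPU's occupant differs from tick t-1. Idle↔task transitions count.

context switches = 6

t=0: queue=[C,G] q_used=0 → run C
t=1: queue=[C,G] q_used=1 → run C
t=2: queue=[C,G,H] q_used=2 → run C
t=3: queue=[G,H,C] q_used=0 → run G
t=4: queue=[G,H,C] q_used=1 → run G
t=5: queue=[G,H,C] q_used=2 → run G
t=6: queue=[H,C,G] q_used=0 → run H
t=7: queue=[H,C,G] q_used=1 → run H
t=8: queue=[H,C,G] q_used=2 → run H
t=9: queue=[C,G,H] q_used=0 → run C
t=10: queue=[C,G,H] q_used=1 → run C
t=11: queue=[C,G,H] q_used=2 → run C
t=12: queue=[G,H] q_used=0 → run G
t=13: queue=[G,H] q_used=1 → run G
t=14: queue=[H] q_used=0 → run H
t=15: queue=[H] q_used=1 → run H
t=16: queue=[H] q_used=2 → run H
t=17: queue=[H] q_used=0 → run H
t=18: queue=[H] q_used=1 → run H
t=19: (idle)
t=20: (idle)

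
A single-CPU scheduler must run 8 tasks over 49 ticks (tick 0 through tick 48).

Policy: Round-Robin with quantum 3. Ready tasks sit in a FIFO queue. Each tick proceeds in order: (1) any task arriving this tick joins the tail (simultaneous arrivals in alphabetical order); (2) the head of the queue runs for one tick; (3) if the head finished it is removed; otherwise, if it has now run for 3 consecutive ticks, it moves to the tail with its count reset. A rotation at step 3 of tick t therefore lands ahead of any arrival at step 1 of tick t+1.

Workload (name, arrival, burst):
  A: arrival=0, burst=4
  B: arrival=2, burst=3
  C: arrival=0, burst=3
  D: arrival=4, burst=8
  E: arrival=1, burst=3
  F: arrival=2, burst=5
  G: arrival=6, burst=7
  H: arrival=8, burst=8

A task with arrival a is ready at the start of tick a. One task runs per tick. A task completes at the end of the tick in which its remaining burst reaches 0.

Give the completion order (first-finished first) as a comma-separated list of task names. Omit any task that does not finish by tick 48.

completion order = C, E, B, A, F, D, G, H

t=0: queue=[A,C] q_used=0 → run A
t=1: queue=[A,C,E] q_used=1 → run A
t=2: queue=[A,C,E,B,F] q_used=2 → run A
t=3: queue=[C,E,B,F,A] q_used=0 → run C
t=4: queue=[C,E,B,F,A,D] q_used=1 → run C
t=5: queue=[C,E,B,F,A,D] q_used=2 → run C
t=6: queue=[E,B,F,A,D,G] q_used=0 → run E
t=7: queue=[E,B,F,A,D,G] q_used=1 → run E
t=8: queue=[E,B,F,A,D,G,H] q_used=2 → run E
t=9: queue=[B,F,A,D,G,H] q_used=0 → run B
t=10: queue=[B,F,A,D,G,H] q_used=1 → run B
t=11: queue=[B,F,A,D,G,H] q_used=2 → run B
t=12: queue=[F,A,D,G,H] q_used=0 → run F
t=13: queue=[F,A,D,G,H] q_used=1 → run F
t=14: queue=[F,A,D,G,H] q_used=2 → run F
t=15: queue=[A,D,G,H,F] q_used=0 → run A
t=16: queue=[D,G,H,F] q_used=0 → run D
t=17: queue=[D,G,H,F] q_used=1 → run D
t=18: queue=[D,G,H,F] q_used=2 → run D
t=19: queue=[G,H,F,D] q_used=0 → run G
t=20: queue=[G,H,F,D] q_used=1 → run G
t=21: queue=[G,H,F,D] q_used=2 → run G
t=22: queue=[H,F,D,G] q_used=0 → run H
t=23: queue=[H,F,D,G] q_used=1 → run H
t=24: queue=[H,F,D,G] q_used=2 → run H
t=25: queue=[F,D,G,H] q_used=0 → run F
t=26: queue=[F,D,G,H] q_used=1 → run F
t=27: queue=[D,G,H] q_used=0 → run D
t=28: queue=[D,G,H] q_used=1 → run D
t=29: queue=[D,G,H] q_used=2 → run D
t=30: queue=[G,H,D] q_used=0 → run G
t=31: queue=[G,H,D] q_used=1 → run G
t=32: queue=[G,H,D] q_used=2 → run G
t=33: queue=[H,D,G] q_used=0 → run H
t=34: queue=[H,D,G] q_used=1 → run H
t=35: queue=[H,D,G] q_used=2 → run H
t=36: queue=[D,G,H] q_used=0 → run D
t=37: queue=[D,G,H] q_used=1 → run D
t=38: queue=[G,H] q_used=0 → run G
t=39: queue=[H] q_used=0 → run H
t=40: queue=[H] q_used=1 → run H
t=41: (idle)
t=42: (idle)
t=43: (idle)
t=44: (idle)
t=45: (idle)
t=46: (idle)
t=47: (idle)
t=48: (idle)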